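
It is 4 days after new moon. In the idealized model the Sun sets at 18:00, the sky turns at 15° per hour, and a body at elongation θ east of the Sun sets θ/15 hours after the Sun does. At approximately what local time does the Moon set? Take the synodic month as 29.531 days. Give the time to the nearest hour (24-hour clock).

21:00

Phase angle: θ = 360°·(4 d)/(29.531 d) = 48.8°.
The Moon trails the Sun by θ/15 = 48.8/15 ≈ 3.25 hours.
18:00 + 3.25 h ≈ 21:15 → 21:00 to the nearest hour.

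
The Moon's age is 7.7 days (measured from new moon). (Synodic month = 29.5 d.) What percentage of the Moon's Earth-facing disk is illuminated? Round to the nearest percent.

53%

Elongation θ = 360° × 7.7/29.5 ≈ 94.0°.
With cos θ = (-0.069), the lit fraction is (1 − (-0.069))/2 ≈ 0.535, so 53%.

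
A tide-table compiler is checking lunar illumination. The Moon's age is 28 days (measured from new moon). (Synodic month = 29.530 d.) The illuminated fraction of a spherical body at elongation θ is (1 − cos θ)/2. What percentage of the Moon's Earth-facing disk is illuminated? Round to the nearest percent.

3%

The Moon has covered 28/29.530 of its cycle, so θ ≈ 360° × 28/29.530 = 341.3°.
Illuminated fraction = (1 − cos 341.3°)/2 = (1 − 0.947)/2 ≈ 0.026, so 3%.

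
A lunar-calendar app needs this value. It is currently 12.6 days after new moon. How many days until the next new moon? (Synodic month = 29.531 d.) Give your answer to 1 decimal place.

16.9 days

One full lunation from the last new moon is 29.531 d; remaining = 29.531 − 12.6 = 16.931 d.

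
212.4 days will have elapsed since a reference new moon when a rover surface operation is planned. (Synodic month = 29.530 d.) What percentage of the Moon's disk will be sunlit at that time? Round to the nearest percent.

32%

Reduce mod P: 212.4 − 7×29.530 = 5.69 d into the current lunation.
The Moon has covered 5.69/29.530 of its cycle, so θ ≈ 360° × 5.69/29.530 = 69.4°.
Illuminated fraction = (1 − cos 69.4°)/2 = (1 − 0.352)/2 ≈ 0.324, so 32%.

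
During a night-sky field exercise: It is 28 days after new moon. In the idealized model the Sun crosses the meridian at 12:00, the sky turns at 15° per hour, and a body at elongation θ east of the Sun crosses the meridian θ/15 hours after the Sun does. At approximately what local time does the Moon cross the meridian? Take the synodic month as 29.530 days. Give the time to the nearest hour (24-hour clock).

11:00

The Moon has covered 28/29.530 of its cycle, so θ ≈ 360° × 28/29.530 = 341.3°.
The Moon trails the Sun by θ/15 = 341.3/15 ≈ 22.76 hours.
12:00 + 22.76 h ≈ 10:45 → 11:00 to the nearest hour.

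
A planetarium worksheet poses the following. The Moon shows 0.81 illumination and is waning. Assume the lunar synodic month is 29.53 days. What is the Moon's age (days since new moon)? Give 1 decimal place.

19.0 days

Invert f = (1 − cos θ)/2 to get cos θ = 1 − 2(0.81) = -0.620, hence θ₀ = arccos -0.620 = 128.3°.
Waning ⇒ past full, so θ = 360° − 128.3° = 231.7°.
That fraction of the synodic month is 231.7/360 × 29.53 d ≈ 19.00 d.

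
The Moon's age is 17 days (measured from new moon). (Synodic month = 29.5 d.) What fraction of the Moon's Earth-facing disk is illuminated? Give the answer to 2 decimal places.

0.94

Phase angle: θ = 360°·(17 d)/(29.5 d) = 207.5°.
Illuminated fraction = (1 − cos 207.5°)/2 = (1 − (-0.887))/2 ≈ 0.944.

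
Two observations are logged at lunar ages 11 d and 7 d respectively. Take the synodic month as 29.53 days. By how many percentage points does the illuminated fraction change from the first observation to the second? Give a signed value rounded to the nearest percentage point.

First observation: θ = 360°·11/29.53 = 134.1°, so f = 0.848.
Second observation: θ = 85.3°, f = 0.459.
Δf = 0.459 − 0.848 = -0.389, i.e. -39 pp.

-39 pp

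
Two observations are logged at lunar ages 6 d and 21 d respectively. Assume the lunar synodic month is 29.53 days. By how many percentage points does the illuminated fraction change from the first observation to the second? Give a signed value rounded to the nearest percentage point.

+27 percentage points

θ₁ = 360° × 6/29.53 = 73.1°, f₁ = (1 − cos θ₁)/2 = 0.355.
θ₂ = 360° × 21/29.53 = 256.0°, f₂ = (1 − cos θ₂)/2 = 0.621.
Change = f₂ − f₁ = +0.266 → +27 percentage points.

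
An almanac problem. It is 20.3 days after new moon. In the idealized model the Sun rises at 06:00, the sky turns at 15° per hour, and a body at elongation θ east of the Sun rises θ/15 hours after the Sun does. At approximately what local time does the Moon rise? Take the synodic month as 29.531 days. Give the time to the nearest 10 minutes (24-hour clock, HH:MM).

22:30

The Moon has covered 20.3/29.531 of its cycle, so θ ≈ 360° × 20.3/29.531 = 247.5°.
Delay after the Sun = 247.5° / (15°/h) ≈ 16.50 h.
06:00 + 16.498 h ≈ 22:30 → 22:30 to the nearest ten minutes.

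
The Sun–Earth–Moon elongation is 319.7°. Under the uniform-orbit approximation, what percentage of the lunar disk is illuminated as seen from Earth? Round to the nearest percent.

f = (1 − cos 319.7°)/2 = (1 − 0.763)/2 ≈ 0.119, i.e. 12%.

12%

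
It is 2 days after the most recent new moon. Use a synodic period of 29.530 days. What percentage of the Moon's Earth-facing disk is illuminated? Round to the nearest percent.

Elongation θ = 360° × 2/29.530 ≈ 24.4°.
cos 24.4° = 0.911, so f = (1 − 0.911)/2 = 0.045, so 4%.

4%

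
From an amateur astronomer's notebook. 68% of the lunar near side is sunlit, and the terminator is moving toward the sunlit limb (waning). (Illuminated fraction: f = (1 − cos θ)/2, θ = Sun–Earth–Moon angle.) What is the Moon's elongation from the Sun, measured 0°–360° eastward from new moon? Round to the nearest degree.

249°

Invert f = (1 − cos θ)/2 to get cos θ = 1 − 2(0.68) = -0.360, hence θ₀ = arccos -0.360 = 111.1°.
Waning ⇒ past full, so θ = 360° − 111.1° = 248.9°.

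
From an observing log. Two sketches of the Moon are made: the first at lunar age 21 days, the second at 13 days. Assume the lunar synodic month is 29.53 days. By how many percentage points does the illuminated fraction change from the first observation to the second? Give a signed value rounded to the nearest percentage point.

θ₁ = 360° × 21/29.53 = 256.0°, f₁ = (1 − cos θ₁)/2 = 0.621.
θ₂ = 360° × 13/29.53 = 158.5°, f₂ = (1 − cos θ₂)/2 = 0.965.
Change = f₂ − f₁ = +0.344 → +34 percentage points.

+34 pp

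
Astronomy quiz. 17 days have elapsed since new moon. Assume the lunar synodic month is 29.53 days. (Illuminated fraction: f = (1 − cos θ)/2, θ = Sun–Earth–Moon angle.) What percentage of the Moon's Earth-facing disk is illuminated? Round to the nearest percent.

Elongation θ = 360° × 17/29.53 ≈ 207.2°.
cos 207.2° = (-0.889), so f = (1 − (-0.889))/2 = 0.945, so 94%.

94%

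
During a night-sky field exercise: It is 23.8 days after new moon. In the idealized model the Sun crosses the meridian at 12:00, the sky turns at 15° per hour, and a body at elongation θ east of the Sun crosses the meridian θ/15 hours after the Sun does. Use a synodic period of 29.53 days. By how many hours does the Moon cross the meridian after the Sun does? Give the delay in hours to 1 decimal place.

19.3 h

Elongation θ = 360° × 23.8/29.53 ≈ 290.1°.
At 15° of sky rotation per hour, 290.1° corresponds to a 19.34 h lag.
So the Moon crosses the meridian 19.34 h after the Sun.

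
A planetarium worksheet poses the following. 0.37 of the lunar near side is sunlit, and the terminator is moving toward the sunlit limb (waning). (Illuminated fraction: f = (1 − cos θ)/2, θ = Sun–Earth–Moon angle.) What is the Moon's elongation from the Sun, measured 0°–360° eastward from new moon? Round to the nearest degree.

285°

From f = (1 − cos θ)/2: cos θ = 1 − 2×0.37 = 0.260; arccos → 74.9°.
Waning ⇒ past full, so θ = 360° − 74.9° = 285.1°.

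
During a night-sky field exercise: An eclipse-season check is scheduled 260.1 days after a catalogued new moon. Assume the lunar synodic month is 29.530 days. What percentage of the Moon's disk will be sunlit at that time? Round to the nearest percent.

260.1 d spans 8 complete synodic months (8 × 29.530 = 236.24 d) plus 23.86 d.
The Moon has covered 23.86/29.530 of its cycle, so θ ≈ 360° × 23.86/29.530 = 290.9°.
With cos θ = 0.356, the lit fraction is (1 − 0.356)/2 ≈ 0.322, so 32%.

32%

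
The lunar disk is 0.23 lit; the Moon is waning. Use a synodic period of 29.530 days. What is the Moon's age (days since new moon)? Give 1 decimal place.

From f = (1 − cos θ)/2: cos θ = 1 − 2×0.23 = 0.540; arccos → 57.3°.
Since the Moon is past full (waning), take the reflex angle: θ = 360° − 57.3° = 302.7°.
Age = 29.530 × 302.7°/360° ≈ 24.83 days.

24.8 days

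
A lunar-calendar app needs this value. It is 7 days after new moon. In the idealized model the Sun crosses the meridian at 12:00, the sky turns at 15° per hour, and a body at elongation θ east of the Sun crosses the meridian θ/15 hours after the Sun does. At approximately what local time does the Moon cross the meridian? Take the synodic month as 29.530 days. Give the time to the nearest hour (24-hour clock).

18:00

Elongation θ = 360° × 7/29.530 ≈ 85.3°.
Delay after the Sun = 85.3° / (15°/h) ≈ 5.69 h.
12:00 + 5.69 h ≈ 17:41 → 18:00 to the nearest hour.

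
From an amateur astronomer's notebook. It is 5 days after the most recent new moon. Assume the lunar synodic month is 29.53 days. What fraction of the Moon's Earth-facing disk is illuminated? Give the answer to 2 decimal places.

0.26

Phase angle: θ = 360°·(5 d)/(29.53 d) = 61.0°.
cos 61.0° = 0.485, so f = (1 − 0.485)/2 = 0.257.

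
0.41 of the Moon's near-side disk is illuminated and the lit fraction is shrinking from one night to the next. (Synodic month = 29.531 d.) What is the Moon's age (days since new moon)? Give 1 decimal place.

cos θ = 1 − 2f = 0.180, giving a principal value of 79.6°.
Waning ⇒ past full, so θ = 360° − 79.6° = 280.4°.
That fraction of the synodic month is 280.4/360 × 29.531 d ≈ 23.00 d.

23.0 days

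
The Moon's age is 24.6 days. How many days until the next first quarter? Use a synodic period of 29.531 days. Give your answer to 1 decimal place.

First quarter occurs at elongation 90°, i.e. at age 29.531 × 90/360 = 7.383 d.
Already past this cycle's first quarter; the next is at 7.383 + 29.531 = 36.914 d, so 36.914 − 24.6 = 12.314 days.

12.3 days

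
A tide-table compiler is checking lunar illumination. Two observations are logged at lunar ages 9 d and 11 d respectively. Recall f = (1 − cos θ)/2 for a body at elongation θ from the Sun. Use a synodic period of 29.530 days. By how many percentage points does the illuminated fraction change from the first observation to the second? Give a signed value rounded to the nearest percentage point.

First observation: θ = 360°·9/29.530 = 109.7°, so f = 0.669.
Second observation: θ = 134.1°, f = 0.848.
Δf = 0.848 − 0.669 = +0.179, i.e. +18 pp.

+18 percentage points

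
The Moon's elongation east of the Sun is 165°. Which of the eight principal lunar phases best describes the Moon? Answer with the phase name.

full moon

The full moon sector spans roughly 158°–202°; 165° falls inside it.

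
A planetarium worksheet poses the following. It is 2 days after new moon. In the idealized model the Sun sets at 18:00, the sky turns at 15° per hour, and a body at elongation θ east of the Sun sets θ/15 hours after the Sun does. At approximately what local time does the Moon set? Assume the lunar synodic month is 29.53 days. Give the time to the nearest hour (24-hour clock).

20:00

Phase angle: θ = 360°·(2 d)/(29.53 d) = 24.4°.
Delay after the Sun = 24.4° / (15°/h) ≈ 1.63 h.
18:00 + 1.63 h ≈ 19:38 → 20:00 to the nearest hour.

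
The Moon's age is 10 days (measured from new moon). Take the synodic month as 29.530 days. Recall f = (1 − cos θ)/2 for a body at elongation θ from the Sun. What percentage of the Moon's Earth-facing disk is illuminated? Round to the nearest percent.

76%

Elongation θ = 360° × 10/29.530 ≈ 121.9°.
Illuminated fraction = (1 − cos 121.9°)/2 = (1 − (-0.529))/2 ≈ 0.764, so 76%.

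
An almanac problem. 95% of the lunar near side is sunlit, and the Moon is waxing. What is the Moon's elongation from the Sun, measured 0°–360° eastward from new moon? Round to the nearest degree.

154°

From f = (1 − cos θ)/2: cos θ = 1 − 2×0.95 = -0.900; arccos → 154.2°.
The Moon is waxing (0°–180°), so θ = 154.2° directly.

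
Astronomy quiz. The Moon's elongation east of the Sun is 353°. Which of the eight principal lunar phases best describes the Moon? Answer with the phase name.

353° lies in the new moon sector of the 8-phase cycle.

new moon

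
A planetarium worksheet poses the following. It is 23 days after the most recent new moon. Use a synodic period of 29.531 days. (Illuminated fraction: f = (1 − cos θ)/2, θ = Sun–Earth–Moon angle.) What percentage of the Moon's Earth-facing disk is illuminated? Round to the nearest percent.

41%

Phase angle: θ = 360°·(23 d)/(29.531 d) = 280.4°.
With cos θ = 0.180, the lit fraction is (1 − 0.180)/2 ≈ 0.410, so 41%.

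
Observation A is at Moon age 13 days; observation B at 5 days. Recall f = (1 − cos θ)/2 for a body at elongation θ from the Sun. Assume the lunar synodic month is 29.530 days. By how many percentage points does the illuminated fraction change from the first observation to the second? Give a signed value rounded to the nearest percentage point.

-71 percentage points

First observation: θ = 360°·13/29.530 = 158.5°, so f = 0.965.
Second observation: θ = 61.0°, f = 0.257.
Δf = 0.257 − 0.965 = -0.708, i.e. -71 pp.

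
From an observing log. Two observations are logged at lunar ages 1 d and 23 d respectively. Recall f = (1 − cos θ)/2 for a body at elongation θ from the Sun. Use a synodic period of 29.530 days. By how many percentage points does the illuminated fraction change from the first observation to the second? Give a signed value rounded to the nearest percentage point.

+40 percentage points

First observation: θ = 360°·1/29.530 = 12.2°, so f = 0.011.
Second observation: θ = 280.4°, f = 0.410.
Δf = 0.410 − 0.011 = +0.399, i.e. +40 pp.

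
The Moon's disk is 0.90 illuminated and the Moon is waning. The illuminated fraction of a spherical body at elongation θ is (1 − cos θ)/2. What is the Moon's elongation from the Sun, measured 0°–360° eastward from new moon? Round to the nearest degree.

From f = (1 − cos θ)/2: cos θ = 1 − 2×0.90 = -0.800; arccos → 143.1°.
Since the Moon is past full (waning), take the reflex angle: θ = 360° − 143.1° = 216.9°.

217°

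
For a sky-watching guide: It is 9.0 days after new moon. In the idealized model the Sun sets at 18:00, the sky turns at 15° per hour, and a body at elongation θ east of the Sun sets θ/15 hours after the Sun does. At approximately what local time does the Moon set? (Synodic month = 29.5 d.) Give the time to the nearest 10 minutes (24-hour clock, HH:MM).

The Moon has covered 9.0/29.5 of its cycle, so θ ≈ 360° × 9.0/29.5 = 109.8°.
Delay after the Sun = 109.8° / (15°/h) ≈ 7.32 h.
18:00 + 7.322 h ≈ 01:19 → 01:20 to the nearest ten minutes.

01:20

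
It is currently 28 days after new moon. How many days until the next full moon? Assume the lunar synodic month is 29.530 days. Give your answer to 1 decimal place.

Full moon is 0.5 of the way through the cycle: age 0.5 × 29.530 = 14.765 d.
This lunation's full moon (14.765 d) has passed, so add one period: 44.295 − 28 = 16.295 days.

16.3 days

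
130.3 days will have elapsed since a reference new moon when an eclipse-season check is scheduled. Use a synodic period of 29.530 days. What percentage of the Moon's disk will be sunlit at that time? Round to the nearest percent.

Reduce mod P: 130.3 − 4×29.530 = 12.18 d into the current lunation.
Elongation θ = 360° × 12.18/29.530 ≈ 148.5°.
cos 148.5° = (-0.853), so f = (1 − (-0.853))/2 = 0.926, so 93%.

93%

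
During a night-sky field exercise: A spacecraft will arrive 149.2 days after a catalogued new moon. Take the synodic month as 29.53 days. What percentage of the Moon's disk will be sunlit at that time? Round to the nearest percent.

149.2 d spans 5 complete synodic months (5 × 29.53 = 147.65 d) plus 1.55 d.
The Moon has covered 1.55/29.53 of its cycle, so θ ≈ 360° × 1.55/29.53 = 18.9°.
With cos θ = 0.946, the lit fraction is (1 − 0.946)/2 ≈ 0.027, so 3%.

3%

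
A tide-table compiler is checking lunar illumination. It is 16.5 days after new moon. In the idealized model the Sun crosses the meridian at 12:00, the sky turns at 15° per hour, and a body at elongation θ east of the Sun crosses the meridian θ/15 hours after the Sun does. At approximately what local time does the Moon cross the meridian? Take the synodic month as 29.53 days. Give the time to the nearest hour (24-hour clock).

01:00

Elongation θ = 360° × 16.5/29.53 ≈ 201.2°.
At 15° of sky rotation per hour, 201.2° corresponds to a 13.41 h lag.
12:00 + 13.41 h ≈ 01:25 → 01:00 to the nearest hour.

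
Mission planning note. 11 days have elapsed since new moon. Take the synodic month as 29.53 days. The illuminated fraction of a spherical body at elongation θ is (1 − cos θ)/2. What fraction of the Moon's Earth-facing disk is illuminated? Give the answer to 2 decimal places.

0.85

Elongation θ = 360° × 11/29.53 ≈ 134.1°.
Illuminated fraction = (1 − cos 134.1°)/2 = (1 − (-0.696))/2 ≈ 0.848.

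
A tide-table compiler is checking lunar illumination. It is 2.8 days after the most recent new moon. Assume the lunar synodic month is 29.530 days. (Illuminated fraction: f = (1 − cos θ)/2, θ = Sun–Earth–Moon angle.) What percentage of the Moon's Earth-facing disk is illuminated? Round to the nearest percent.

9%

The Moon has covered 2.8/29.530 of its cycle, so θ ≈ 360° × 2.8/29.530 = 34.1°.
Illuminated fraction = (1 − cos 34.1°)/2 = (1 − 0.828)/2 ≈ 0.086, so 9%.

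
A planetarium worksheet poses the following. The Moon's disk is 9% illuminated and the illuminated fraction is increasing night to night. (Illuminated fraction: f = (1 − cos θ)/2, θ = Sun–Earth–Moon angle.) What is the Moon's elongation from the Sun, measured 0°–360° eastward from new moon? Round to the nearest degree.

cos θ = 1 − 2f = 0.820, giving a principal value of 34.9°.
Before full moon the principal value applies: θ = 34.9°.

35°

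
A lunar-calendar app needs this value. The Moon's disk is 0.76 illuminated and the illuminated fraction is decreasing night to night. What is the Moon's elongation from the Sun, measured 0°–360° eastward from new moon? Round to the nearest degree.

239°

From f = (1 − cos θ)/2: cos θ = 1 − 2×0.76 = -0.520; arccos → 121.3°.
Waning ⇒ past full, so θ = 360° − 121.3° = 238.7°.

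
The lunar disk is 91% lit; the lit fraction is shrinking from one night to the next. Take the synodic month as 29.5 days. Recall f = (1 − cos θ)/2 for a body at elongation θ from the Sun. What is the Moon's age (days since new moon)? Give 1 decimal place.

17.6 days

cos θ = 1 − 2f = -0.820, giving a principal value of 145.1°.
Since the Moon is past full (waning), take the reflex angle: θ = 360° − 145.1° = 214.9°.
That fraction of the synodic month is 214.9/360 × 29.5 d ≈ 17.61 d.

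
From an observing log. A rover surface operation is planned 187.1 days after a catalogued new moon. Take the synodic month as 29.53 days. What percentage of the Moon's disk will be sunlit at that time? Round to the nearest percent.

76%

187.1/29.53 = 6.336 lunations, so 6 complete cycles and 9.92 d into the next.
Elongation θ = 360° × 9.92/29.53 ≈ 120.9°.
With cos θ = (-0.514), the lit fraction is (1 − (-0.514))/2 ≈ 0.757, so 76%.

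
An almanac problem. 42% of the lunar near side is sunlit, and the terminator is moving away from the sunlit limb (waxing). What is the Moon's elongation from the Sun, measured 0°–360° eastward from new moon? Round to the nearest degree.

Invert f = (1 − cos θ)/2 to get cos θ = 1 − 2(0.42) = 0.160, hence θ₀ = arccos 0.160 = 80.8°.
Waxing ⇒ before full, so θ = 80.8°.

81°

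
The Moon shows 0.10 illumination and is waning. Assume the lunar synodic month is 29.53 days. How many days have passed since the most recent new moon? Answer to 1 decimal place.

From f = (1 − cos θ)/2: cos θ = 1 − 2×0.10 = 0.800; arccos → 36.9°.
A waning Moon lies in 180°–360°, so θ = 360° − 36.9° = 323.1°.
That fraction of the synodic month is 323.1/360 × 29.53 d ≈ 26.51 d.

26.5 days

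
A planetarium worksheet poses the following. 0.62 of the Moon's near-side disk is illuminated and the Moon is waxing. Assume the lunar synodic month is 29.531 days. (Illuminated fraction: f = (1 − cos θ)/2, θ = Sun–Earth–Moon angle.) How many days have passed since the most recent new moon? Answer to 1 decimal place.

8.5 days

cos θ = 1 − 2f = -0.240, giving a principal value of 103.9°.
The Moon is waxing (0°–180°), so θ = 103.9° directly.
At 360°/29.531 d per day, 103.9° corresponds to 8.52 days.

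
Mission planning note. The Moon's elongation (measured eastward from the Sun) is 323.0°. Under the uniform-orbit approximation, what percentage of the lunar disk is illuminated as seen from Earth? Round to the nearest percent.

Half-versine of 323.0°: (1 − 0.799)/2 = 0.101, i.e. 10%.

10%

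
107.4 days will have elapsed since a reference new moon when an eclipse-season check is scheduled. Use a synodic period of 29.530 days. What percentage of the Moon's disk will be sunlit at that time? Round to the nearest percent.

83%

107.4 d spans 3 complete synodic months (3 × 29.530 = 88.59 d) plus 18.81 d.
Phase angle: θ = 360°·(18.81 d)/(29.530 d) = 229.3°.
With cos θ = (-0.652), the lit fraction is (1 − (-0.652))/2 ≈ 0.826, so 83%.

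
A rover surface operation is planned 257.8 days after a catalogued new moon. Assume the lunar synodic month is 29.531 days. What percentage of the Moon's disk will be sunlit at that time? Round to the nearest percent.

56%

Reduce mod P: 257.8 − 8×29.531 = 21.55 d into the current lunation.
Elongation θ = 360° × 21.55/29.531 ≈ 262.7°.
With cos θ = (-0.127), the lit fraction is (1 − (-0.127))/2 ≈ 0.563, so 56%.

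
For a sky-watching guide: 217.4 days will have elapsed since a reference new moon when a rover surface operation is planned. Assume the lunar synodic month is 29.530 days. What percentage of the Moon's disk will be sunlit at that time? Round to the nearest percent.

217.4 d spans 7 complete synodic months (7 × 29.530 = 206.71 d) plus 10.69 d.
The Moon has covered 10.69/29.530 of its cycle, so θ ≈ 360° × 10.69/29.530 = 130.3°.
cos 130.3° = (-0.647), so f = (1 − (-0.647))/2 = 0.824, so 82%.

82%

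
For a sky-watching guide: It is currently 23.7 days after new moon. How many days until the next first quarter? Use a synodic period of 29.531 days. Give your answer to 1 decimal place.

First quarter occurs at elongation 90°, i.e. at age 29.531 × 90/360 = 7.383 d.
Already past this cycle's first quarter; the next is at 7.383 + 29.531 = 36.914 d, so 36.914 − 23.7 = 13.214 days.

13.2 days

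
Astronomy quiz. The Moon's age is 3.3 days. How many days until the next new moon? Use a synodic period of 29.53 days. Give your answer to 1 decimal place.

One full lunation from the last new moon is 29.53 d; remaining = 29.53 − 3.3 = 26.230 d.

26.2 days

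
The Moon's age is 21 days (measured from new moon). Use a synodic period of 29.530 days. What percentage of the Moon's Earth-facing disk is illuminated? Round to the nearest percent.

Elongation θ = 360° × 21/29.530 ≈ 256.0°.
Illuminated fraction = (1 − cos 256.0°)/2 = (1 − (-0.242))/2 ≈ 0.621, so 62%.

62%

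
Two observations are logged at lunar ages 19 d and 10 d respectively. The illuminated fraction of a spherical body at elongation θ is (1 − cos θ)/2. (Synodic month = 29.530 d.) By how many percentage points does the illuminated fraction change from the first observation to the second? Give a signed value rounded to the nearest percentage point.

First observation: θ = 360°·19/29.530 = 231.6°, so f = 0.810.
Second observation: θ = 121.9°, f = 0.764.
Δf = 0.764 − 0.810 = -0.046, i.e. -5 pp.

-5 percentage points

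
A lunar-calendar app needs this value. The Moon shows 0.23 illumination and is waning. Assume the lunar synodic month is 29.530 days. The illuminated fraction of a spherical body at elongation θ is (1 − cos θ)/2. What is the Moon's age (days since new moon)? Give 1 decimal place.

24.8 days

From f = (1 − cos θ)/2: cos θ = 1 − 2×0.23 = 0.540; arccos → 57.3°.
Since the Moon is past full (waning), take the reflex angle: θ = 360° − 57.3° = 302.7°.
Age = 29.530 × 302.7°/360° ≈ 24.83 days.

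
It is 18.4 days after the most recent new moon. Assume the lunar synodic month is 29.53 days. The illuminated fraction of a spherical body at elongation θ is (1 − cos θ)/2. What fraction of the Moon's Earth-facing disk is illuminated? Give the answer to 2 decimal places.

The Moon has covered 18.4/29.53 of its cycle, so θ ≈ 360° × 18.4/29.53 = 224.3°.
cos 224.3° = (-0.716), so f = (1 − (-0.716))/2 = 0.858.

0.86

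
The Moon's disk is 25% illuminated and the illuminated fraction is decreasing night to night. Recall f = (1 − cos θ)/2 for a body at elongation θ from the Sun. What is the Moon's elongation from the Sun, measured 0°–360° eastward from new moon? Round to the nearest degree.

300°

cos θ = 1 − 2f = 0.500, giving a principal value of 60.0°.
A waning Moon lies in 180°–360°, so θ = 360° − 60.0° = 300.0°.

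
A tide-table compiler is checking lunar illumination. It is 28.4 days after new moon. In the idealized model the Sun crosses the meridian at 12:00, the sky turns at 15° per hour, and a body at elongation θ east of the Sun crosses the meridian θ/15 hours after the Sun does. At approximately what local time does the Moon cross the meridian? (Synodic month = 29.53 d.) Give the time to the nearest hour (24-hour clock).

Elongation θ = 360° × 28.4/29.53 ≈ 346.2°.
The Moon trails the Sun by θ/15 = 346.2/15 ≈ 23.08 hours.
12:00 + 23.08 h ≈ 11:05 → 11:00 to the nearest hour.

11:00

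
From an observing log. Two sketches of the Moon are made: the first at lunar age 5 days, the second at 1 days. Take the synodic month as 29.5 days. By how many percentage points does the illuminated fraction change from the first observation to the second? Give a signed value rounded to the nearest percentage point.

-25 percentage points

First observation: θ = 360°·5/29.5 = 61.0°, so f = 0.258.
Second observation: θ = 12.2°, f = 0.011.
Δf = 0.011 − 0.258 = -0.246, i.e. -25 pp.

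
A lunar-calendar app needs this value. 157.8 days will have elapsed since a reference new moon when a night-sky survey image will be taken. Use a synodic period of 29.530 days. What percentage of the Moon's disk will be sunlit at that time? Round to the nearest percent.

Reduce mod P: 157.8 − 5×29.530 = 10.15 d into the current lunation.
The Moon has covered 10.15/29.530 of its cycle, so θ ≈ 360° × 10.15/29.530 = 123.7°.
Illuminated fraction = (1 − cos 123.7°)/2 = (1 − (-0.555))/2 ≈ 0.778, so 78%.

78%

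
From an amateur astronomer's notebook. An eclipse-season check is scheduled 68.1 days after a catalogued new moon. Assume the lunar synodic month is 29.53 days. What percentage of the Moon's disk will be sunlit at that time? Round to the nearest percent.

67%

68.1/29.53 = 2.306 lunations, so 2 complete cycles and 9.04 d into the next.
Phase angle: θ = 360°·(9.04 d)/(29.53 d) = 110.2°.
With cos θ = (-0.345), the lit fraction is (1 − (-0.345))/2 ≈ 0.673, so 67%.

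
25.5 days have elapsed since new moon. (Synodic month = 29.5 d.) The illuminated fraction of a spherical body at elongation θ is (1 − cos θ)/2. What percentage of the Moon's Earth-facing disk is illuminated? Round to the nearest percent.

The Moon has covered 25.5/29.5 of its cycle, so θ ≈ 360° × 25.5/29.5 = 311.2°.
With cos θ = 0.659, the lit fraction is (1 − 0.659)/2 ≈ 0.171, so 17%.

17%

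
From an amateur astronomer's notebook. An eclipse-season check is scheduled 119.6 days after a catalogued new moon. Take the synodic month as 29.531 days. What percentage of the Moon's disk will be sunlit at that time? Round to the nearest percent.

119.6 d spans 4 complete synodic months (4 × 29.531 = 118.12 d) plus 1.48 d.
The Moon has covered 1.48/29.531 of its cycle, so θ ≈ 360° × 1.48/29.531 = 18.0°.
Illuminated fraction = (1 − cos 18.0°)/2 = (1 − 0.951)/2 ≈ 0.024, so 2%.

2%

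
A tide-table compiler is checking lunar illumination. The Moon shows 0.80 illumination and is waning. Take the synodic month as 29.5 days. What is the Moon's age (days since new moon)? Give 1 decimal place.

19.1 days

cos θ = 1 − 2f = -0.600, giving a principal value of 126.9°.
A waning Moon lies in 180°–360°, so θ = 360° − 126.9° = 233.1°.
Age = 29.5 × 233.1°/360° ≈ 19.10 days.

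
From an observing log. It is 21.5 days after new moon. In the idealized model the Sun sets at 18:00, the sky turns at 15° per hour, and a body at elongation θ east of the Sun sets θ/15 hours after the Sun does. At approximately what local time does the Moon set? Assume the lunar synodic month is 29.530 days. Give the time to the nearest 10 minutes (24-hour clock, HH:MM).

Elongation θ = 360° × 21.5/29.530 ≈ 262.1°.
Delay after the Sun = 262.1° / (15°/h) ≈ 17.47 h.
18:00 + 17.474 h ≈ 11:28 → 11:30 to the nearest ten minutes.

11:30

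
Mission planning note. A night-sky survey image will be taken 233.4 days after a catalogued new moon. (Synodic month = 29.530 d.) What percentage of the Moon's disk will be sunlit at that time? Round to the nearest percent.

233.4/29.530 = 7.904 lunations, so 7 complete cycles and 26.69 d into the next.
Phase angle: θ = 360°·(26.69 d)/(29.530 d) = 325.4°.
Illuminated fraction = (1 − cos 325.4°)/2 = (1 − 0.823)/2 ≈ 0.089, so 9%.

9%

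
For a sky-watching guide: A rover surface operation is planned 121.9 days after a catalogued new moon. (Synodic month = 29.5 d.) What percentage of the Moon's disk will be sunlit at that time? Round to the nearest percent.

16%

Reduce mod P: 121.9 − 4×29.5 = 3.90 d into the current lunation.
Phase angle: θ = 360°·(3.90 d)/(29.5 d) = 47.6°.
Illuminated fraction = (1 − cos 47.6°)/2 = (1 − 0.674)/2 ≈ 0.163, so 16%.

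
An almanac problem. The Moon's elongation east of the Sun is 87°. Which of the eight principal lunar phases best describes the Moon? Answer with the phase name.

first quarter

The first quarter sector spans roughly 68°–112°; 87° falls inside it.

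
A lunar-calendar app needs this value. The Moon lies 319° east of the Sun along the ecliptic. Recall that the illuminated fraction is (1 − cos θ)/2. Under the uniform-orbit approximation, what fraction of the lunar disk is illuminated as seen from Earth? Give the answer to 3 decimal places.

0.123

f = (1 − cos 319°)/2 = (1 − 0.755)/2 ≈ 0.123.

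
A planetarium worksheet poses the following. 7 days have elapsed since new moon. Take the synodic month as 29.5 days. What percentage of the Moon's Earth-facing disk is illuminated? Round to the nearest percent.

46%

Phase angle: θ = 360°·(7 d)/(29.5 d) = 85.4°.
cos 85.4° = 0.080, so f = (1 − 0.080)/2 = 0.460, so 46%.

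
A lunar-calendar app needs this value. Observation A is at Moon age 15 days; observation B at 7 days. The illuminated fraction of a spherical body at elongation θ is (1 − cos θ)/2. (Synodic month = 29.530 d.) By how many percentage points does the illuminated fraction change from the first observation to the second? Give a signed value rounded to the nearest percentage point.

-54 percentage points

θ₁ = 360° × 15/29.530 = 182.9°, f₁ = (1 − cos θ₁)/2 = 0.999.
θ₂ = 360° × 7/29.530 = 85.3°, f₂ = (1 − cos θ₂)/2 = 0.459.
Change = f₂ − f₁ = -0.540 → -54 percentage points.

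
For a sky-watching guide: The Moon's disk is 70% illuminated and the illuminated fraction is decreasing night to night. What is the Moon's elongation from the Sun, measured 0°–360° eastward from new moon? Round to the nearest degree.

246°

Invert f = (1 − cos θ)/2 to get cos θ = 1 − 2(0.70) = -0.400, hence θ₀ = arccos -0.400 = 113.6°.
Since the Moon is past full (waning), take the reflex angle: θ = 360° − 113.6° = 246.4°.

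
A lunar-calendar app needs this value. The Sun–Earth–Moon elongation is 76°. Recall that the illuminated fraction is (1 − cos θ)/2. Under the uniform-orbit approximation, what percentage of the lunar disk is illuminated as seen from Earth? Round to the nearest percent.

38%

f = (1 − cos 76°)/2 = (1 − 0.242)/2 ≈ 0.379, i.e. 38%.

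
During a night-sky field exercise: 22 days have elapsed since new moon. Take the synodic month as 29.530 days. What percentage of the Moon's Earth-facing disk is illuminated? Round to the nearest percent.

52%

Elongation θ = 360° × 22/29.530 ≈ 268.2°.
With cos θ = (-0.031), the lit fraction is (1 − (-0.031))/2 ≈ 0.516, so 52%.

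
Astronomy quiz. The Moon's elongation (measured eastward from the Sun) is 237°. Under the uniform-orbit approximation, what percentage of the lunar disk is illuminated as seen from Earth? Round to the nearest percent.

cos 237° = (-0.545), so f = (1 − (-0.545))/2 = 0.772, i.e. 77%.

77%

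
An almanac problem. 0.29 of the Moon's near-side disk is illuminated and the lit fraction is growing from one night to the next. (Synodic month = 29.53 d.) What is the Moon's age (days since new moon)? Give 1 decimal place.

From f = (1 − cos θ)/2: cos θ = 1 − 2×0.29 = 0.420; arccos → 65.2°.
Waxing ⇒ before full, so θ = 65.2°.
Age = 29.53 × 65.2°/360° ≈ 5.35 days.

5.3 days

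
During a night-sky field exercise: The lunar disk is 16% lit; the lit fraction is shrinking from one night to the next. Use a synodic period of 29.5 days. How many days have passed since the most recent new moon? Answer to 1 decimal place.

25.6 days

cos θ = 1 − 2f = 0.680, giving a principal value of 47.2°.
Since the Moon is past full (waning), take the reflex angle: θ = 360° − 47.2° = 312.8°.
That fraction of the synodic month is 312.8/360 × 29.5 d ≈ 25.64 d.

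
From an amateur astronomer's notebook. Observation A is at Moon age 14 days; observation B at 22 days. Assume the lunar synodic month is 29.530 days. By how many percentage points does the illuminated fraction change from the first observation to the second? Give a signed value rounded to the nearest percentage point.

-48 percentage points

θ₁ = 360° × 14/29.530 = 170.7°, f₁ = (1 − cos θ₁)/2 = 0.993.
θ₂ = 360° × 22/29.530 = 268.2°, f₂ = (1 − cos θ₂)/2 = 0.516.
Change = f₂ − f₁ = -0.478 → -48 percentage points.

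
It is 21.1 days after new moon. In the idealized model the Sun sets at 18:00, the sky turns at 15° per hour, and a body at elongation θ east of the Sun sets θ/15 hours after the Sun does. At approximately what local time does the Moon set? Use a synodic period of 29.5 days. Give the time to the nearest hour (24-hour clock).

Phase angle: θ = 360°·(21.1 d)/(29.5 d) = 257.5°.
Delay after the Sun = 257.5° / (15°/h) ≈ 17.17 h.
18:00 + 17.17 h ≈ 11:10 → 11:00 to the nearest hour.

11:00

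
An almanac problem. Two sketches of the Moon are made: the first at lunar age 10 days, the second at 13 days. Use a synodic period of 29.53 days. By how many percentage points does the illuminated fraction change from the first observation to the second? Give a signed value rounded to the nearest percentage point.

θ₁ = 360° × 10/29.53 = 121.9°, f₁ = (1 − cos θ₁)/2 = 0.764.
θ₂ = 360° × 13/29.53 = 158.5°, f₂ = (1 − cos θ₂)/2 = 0.965.
Change = f₂ − f₁ = +0.201 → +20 percentage points.

+20 percentage points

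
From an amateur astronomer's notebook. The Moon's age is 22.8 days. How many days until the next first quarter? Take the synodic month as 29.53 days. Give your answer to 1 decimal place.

14.1 days

First quarter occurs at elongation 90°, i.e. at age 29.53 × 90/360 = 7.383 d.
This lunation's first quarter (7.383 d) has passed, so add one period: 36.913 − 22.8 = 14.113 days.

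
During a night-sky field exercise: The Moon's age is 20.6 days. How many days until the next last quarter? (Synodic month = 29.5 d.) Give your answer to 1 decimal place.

1.5 days

Last quarter occurs at elongation 270°, i.e. at age 29.5 × 270/360 = 22.125 d.
So 1.525 days remain (22.125 − 20.6).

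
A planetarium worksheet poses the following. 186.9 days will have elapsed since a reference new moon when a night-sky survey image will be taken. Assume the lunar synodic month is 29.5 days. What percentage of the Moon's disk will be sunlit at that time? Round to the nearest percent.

186.9 d spans 6 complete synodic months (6 × 29.5 = 177.00 d) plus 9.90 d.
Phase angle: θ = 360°·(9.90 d)/(29.5 d) = 120.8°.
With cos θ = (-0.512), the lit fraction is (1 − (-0.512))/2 ≈ 0.756, so 76%.

76%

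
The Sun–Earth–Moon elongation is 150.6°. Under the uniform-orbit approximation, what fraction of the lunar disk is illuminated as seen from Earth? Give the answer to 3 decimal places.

0.936

cos 150.6° = (-0.871), so f = (1 − (-0.871))/2 = 0.936.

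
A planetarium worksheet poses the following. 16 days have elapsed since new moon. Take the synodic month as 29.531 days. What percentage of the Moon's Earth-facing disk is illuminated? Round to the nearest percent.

98%

The Moon has covered 16/29.531 of its cycle, so θ ≈ 360° × 16/29.531 = 195.0°.
Illuminated fraction = (1 − cos 195.0°)/2 = (1 − (-0.966))/2 ≈ 0.983, so 98%.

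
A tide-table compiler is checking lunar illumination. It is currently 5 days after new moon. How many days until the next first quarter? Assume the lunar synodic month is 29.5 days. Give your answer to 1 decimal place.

2.4 days

First quarter is 0.25 of the way through the cycle: age 0.25 × 29.5 = 7.375 d.
So 2.375 days remain (7.375 − 5).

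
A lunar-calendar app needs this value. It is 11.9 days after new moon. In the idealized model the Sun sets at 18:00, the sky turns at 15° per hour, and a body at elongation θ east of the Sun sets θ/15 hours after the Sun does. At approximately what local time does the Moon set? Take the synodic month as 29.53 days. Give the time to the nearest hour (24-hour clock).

Elongation θ = 360° × 11.9/29.53 ≈ 145.1°.
The Moon trails the Sun by θ/15 = 145.1/15 ≈ 9.67 hours.
18:00 + 9.67 h ≈ 03:40 → 04:00 to the nearest hour.

04:00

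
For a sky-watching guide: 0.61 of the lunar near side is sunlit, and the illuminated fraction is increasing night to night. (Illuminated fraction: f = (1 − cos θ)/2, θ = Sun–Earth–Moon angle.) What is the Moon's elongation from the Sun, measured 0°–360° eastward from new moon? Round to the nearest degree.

From f = (1 − cos θ)/2: cos θ = 1 − 2×0.61 = -0.220; arccos → 102.7°.
Before full moon the principal value applies: θ = 102.7°.

103°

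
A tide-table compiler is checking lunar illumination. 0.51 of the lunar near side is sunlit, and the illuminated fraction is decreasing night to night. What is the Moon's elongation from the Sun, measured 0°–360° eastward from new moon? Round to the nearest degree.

269°

cos θ = 1 − 2f = -0.020, giving a principal value of 91.1°.
Since the Moon is past full (waning), take the reflex angle: θ = 360° − 91.1° = 268.9°.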